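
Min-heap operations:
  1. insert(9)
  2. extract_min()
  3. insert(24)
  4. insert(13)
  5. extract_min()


insert(9) -> [9]
extract_min()->9, []
insert(24) -> [24]
insert(13) -> [13, 24]
extract_min()->13, [24]

Final heap: [24]


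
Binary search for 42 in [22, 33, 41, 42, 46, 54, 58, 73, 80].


Step 1: lo=0, hi=8, mid=4, val=46
Step 2: lo=0, hi=3, mid=1, val=33
Step 3: lo=2, hi=3, mid=2, val=41
Step 4: lo=3, hi=3, mid=3, val=42

Found at index 3


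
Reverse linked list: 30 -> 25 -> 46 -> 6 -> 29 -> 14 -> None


Step 1: curr=30, set curr.next=prev(None) | reversed so far: 30
Step 2: curr=25, set curr.next=prev(30) | reversed so far: 25 -> 30
Step 3: curr=46, set curr.next=prev(25) | reversed so far: 46 -> 25 -> 30
Step 4: curr=6, set curr.next=prev(46) | reversed so far: 6 -> 46 -> 25 -> 30
Step 5: curr=29, set curr.next=prev(6) | reversed so far: 29 -> 6 -> 46 -> 25 -> 30
Step 6: curr=14, set curr.next=prev(29) | reversed so far: 14 -> 29 -> 6 -> 46 -> 25 -> 30

14 -> 29 -> 6 -> 46 -> 25 -> 30 -> None


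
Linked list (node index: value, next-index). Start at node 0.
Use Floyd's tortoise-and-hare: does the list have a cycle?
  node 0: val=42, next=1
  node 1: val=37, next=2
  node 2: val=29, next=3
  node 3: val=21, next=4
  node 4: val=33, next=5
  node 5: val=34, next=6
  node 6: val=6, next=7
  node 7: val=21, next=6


Floyd's tortoise (slow, +1) and hare (fast, +2):
  init: slow=0, fast=0
  step 1: slow=1, fast=2
  step 2: slow=2, fast=4
  step 3: slow=3, fast=6
  step 4: slow=4, fast=6
  step 5: slow=5, fast=6
  step 6: slow=6, fast=6
  slow == fast at node 6: cycle detected

Cycle: yes


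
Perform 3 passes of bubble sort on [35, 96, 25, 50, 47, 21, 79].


Initial: [35, 96, 25, 50, 47, 21, 79]
Pass 1: [35, 25, 50, 47, 21, 79, 96] (5 swaps)
Pass 2: [25, 35, 47, 21, 50, 79, 96] (3 swaps)
Pass 3: [25, 35, 21, 47, 50, 79, 96] (1 swaps)

After 3 passes: [25, 35, 21, 47, 50, 79, 96]


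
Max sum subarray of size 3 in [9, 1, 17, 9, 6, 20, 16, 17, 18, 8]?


[0:3]: 27
[1:4]: 27
[2:5]: 32
[3:6]: 35
[4:7]: 42
[5:8]: 53
[6:9]: 51
[7:10]: 43

Max: 53 at [5:8]


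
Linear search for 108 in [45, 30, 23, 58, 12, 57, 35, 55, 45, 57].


i=0: 45!=108
i=1: 30!=108
i=2: 23!=108
i=3: 58!=108
i=4: 12!=108
i=5: 57!=108
i=6: 35!=108
i=7: 55!=108
i=8: 45!=108
i=9: 57!=108

Not found, 10 comps


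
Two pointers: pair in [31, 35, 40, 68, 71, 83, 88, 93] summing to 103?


lo=0(31)+hi=7(93)=124
lo=0(31)+hi=6(88)=119
lo=0(31)+hi=5(83)=114
lo=0(31)+hi=4(71)=102
lo=1(35)+hi=4(71)=106
lo=1(35)+hi=3(68)=103

Yes: 35+68=103


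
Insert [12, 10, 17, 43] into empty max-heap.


Insert 12: [12]
Insert 10: [12, 10]
Insert 17: [17, 10, 12]
Insert 43: [43, 17, 12, 10]

Final heap: [43, 17, 12, 10]


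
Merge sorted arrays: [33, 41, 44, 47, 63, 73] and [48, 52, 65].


Take 33 from A
Take 41 from A
Take 44 from A
Take 47 from A
Take 48 from B
Take 52 from B
Take 63 from A
Take 65 from B

Merged: [33, 41, 44, 47, 48, 52, 63, 65, 73]


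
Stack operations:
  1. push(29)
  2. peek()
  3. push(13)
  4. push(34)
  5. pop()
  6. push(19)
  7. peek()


push(29) -> [29]
peek()->29
push(13) -> [29, 13]
push(34) -> [29, 13, 34]
pop()->34, [29, 13]
push(19) -> [29, 13, 19]
peek()->19

Final stack: [29, 13, 19]


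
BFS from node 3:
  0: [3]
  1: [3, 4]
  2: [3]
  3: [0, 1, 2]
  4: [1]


Visit 3, enqueue [0, 1, 2]
Visit 0, enqueue []
Visit 1, enqueue [4]
Visit 2, enqueue []
Visit 4, enqueue []

BFS order: [3, 0, 1, 2, 4]


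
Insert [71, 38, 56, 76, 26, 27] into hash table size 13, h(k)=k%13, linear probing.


Insert 71: h=6 -> slot 6
Insert 38: h=12 -> slot 12
Insert 56: h=4 -> slot 4
Insert 76: h=11 -> slot 11
Insert 26: h=0 -> slot 0
Insert 27: h=1 -> slot 1

Table: [26, 27, None, None, 56, None, 71, None, None, None, None, 76, 38]


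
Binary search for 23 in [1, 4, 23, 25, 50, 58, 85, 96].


Step 1: lo=0, hi=7, mid=3, val=25
Step 2: lo=0, hi=2, mid=1, val=4
Step 3: lo=2, hi=2, mid=2, val=23

Found at index 2


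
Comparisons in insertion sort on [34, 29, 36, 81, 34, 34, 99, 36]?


Algorithm: insertion sort
Input: [34, 29, 36, 81, 34, 34, 99, 36]
Sorted: [29, 34, 34, 34, 36, 36, 81, 99]

13


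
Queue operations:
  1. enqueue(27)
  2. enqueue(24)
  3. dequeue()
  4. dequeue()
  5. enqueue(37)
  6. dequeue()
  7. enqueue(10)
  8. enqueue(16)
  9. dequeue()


enqueue(27) -> [27]
enqueue(24) -> [27, 24]
dequeue()->27, [24]
dequeue()->24, []
enqueue(37) -> [37]
dequeue()->37, []
enqueue(10) -> [10]
enqueue(16) -> [10, 16]
dequeue()->10, [16]

Final queue: [16]


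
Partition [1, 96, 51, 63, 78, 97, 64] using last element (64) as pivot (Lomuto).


Pivot: 64
  1 <= 64: advance i (no swap)
  51 <= 64: swap -> [1, 51, 96, 63, 78, 97, 64]
  63 <= 64: swap -> [1, 51, 63, 96, 78, 97, 64]
Place pivot at 3: [1, 51, 63, 64, 78, 97, 96]

Partitioned: [1, 51, 63, 64, 78, 97, 96]


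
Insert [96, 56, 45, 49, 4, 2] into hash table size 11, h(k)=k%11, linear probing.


Insert 96: h=8 -> slot 8
Insert 56: h=1 -> slot 1
Insert 45: h=1, 1 probes -> slot 2
Insert 49: h=5 -> slot 5
Insert 4: h=4 -> slot 4
Insert 2: h=2, 1 probes -> slot 3

Table: [None, 56, 45, 2, 4, 49, None, None, 96, None, None]


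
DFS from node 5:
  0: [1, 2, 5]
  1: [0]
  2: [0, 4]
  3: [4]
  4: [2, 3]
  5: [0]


Visit 5, push [0]
Visit 0, push [2, 1]
Visit 1, push []
Visit 2, push [4]
Visit 4, push [3]
Visit 3, push []

DFS order: [5, 0, 1, 2, 4, 3]


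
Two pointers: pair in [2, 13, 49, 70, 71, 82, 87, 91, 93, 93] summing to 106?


lo=0(2)+hi=9(93)=95
lo=1(13)+hi=9(93)=106

Yes: 13+93=106


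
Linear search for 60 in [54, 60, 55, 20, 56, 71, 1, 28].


i=0: 54!=60
i=1: 60==60 found!

Found at 1, 2 comps


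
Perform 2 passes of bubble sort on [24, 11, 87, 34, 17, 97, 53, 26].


Initial: [24, 11, 87, 34, 17, 97, 53, 26]
Pass 1: [11, 24, 34, 17, 87, 53, 26, 97] (5 swaps)
Pass 2: [11, 24, 17, 34, 53, 26, 87, 97] (3 swaps)

After 2 passes: [11, 24, 17, 34, 53, 26, 87, 97]


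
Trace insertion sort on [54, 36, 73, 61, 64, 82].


Initial: [54, 36, 73, 61, 64, 82]
Insert 36: [36, 54, 73, 61, 64, 82]
Insert 73: [36, 54, 73, 61, 64, 82]
Insert 61: [36, 54, 61, 73, 64, 82]
Insert 64: [36, 54, 61, 64, 73, 82]
Insert 82: [36, 54, 61, 64, 73, 82]

Sorted: [36, 54, 61, 64, 73, 82]


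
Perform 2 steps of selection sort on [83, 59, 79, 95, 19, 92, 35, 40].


Initial: [83, 59, 79, 95, 19, 92, 35, 40]
Step 1: min=19 at 4
  Swap: [19, 59, 79, 95, 83, 92, 35, 40]
Step 2: min=35 at 6
  Swap: [19, 35, 79, 95, 83, 92, 59, 40]

After 2 steps: [19, 35, 79, 95, 83, 92, 59, 40]


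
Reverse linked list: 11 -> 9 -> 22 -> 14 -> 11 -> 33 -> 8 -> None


Step 1: curr=11, set curr.next=prev(None) | reversed so far: 11
Step 2: curr=9, set curr.next=prev(11) | reversed so far: 9 -> 11
Step 3: curr=22, set curr.next=prev(9) | reversed so far: 22 -> 9 -> 11
Step 4: curr=14, set curr.next=prev(22) | reversed so far: 14 -> 22 -> 9 -> 11
Step 5: curr=11, set curr.next=prev(14) | reversed so far: 11 -> 14 -> 22 -> 9 -> 11
Step 6: curr=33, set curr.next=prev(11) | reversed so far: 33 -> 11 -> 14 -> 22 -> 9 -> 11
Step 7: curr=8, set curr.next=prev(33) | reversed so far: 8 -> 33 -> 11 -> 14 -> 22 -> 9 -> 11

8 -> 33 -> 11 -> 14 -> 22 -> 9 -> 11 -> None


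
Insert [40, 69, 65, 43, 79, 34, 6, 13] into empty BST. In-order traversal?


Insert 40: root
Insert 69: R from 40
Insert 65: R from 40 -> L from 69
Insert 43: R from 40 -> L from 69 -> L from 65
Insert 79: R from 40 -> R from 69
Insert 34: L from 40
Insert 6: L from 40 -> L from 34
Insert 13: L from 40 -> L from 34 -> R from 6

In-order: [6, 13, 34, 40, 43, 65, 69, 79]


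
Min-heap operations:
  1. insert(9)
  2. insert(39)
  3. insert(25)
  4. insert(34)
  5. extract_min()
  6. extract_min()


insert(9) -> [9]
insert(39) -> [9, 39]
insert(25) -> [9, 39, 25]
insert(34) -> [9, 34, 25, 39]
extract_min()->9, [25, 34, 39]
extract_min()->25, [34, 39]

Final heap: [34, 39]


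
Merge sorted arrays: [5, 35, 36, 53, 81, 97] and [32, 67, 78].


Take 5 from A
Take 32 from B
Take 35 from A
Take 36 from A
Take 53 from A
Take 67 from B
Take 78 from B

Merged: [5, 32, 35, 36, 53, 67, 78, 81, 97]


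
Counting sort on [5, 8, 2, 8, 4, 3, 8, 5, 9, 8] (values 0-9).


Input: [5, 8, 2, 8, 4, 3, 8, 5, 9, 8]
Counts: [0, 0, 1, 1, 1, 2, 0, 0, 4, 1]

Sorted: [2, 3, 4, 5, 5, 8, 8, 8, 8, 9]


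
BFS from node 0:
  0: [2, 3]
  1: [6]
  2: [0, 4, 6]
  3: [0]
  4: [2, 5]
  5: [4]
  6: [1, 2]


Visit 0, enqueue [2, 3]
Visit 2, enqueue [4, 6]
Visit 3, enqueue []
Visit 4, enqueue [5]
Visit 6, enqueue [1]
Visit 5, enqueue []
Visit 1, enqueue []

BFS order: [0, 2, 3, 4, 6, 5, 1]


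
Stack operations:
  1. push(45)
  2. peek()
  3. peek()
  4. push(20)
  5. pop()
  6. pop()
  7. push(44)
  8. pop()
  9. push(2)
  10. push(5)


push(45) -> [45]
peek()->45
peek()->45
push(20) -> [45, 20]
pop()->20, [45]
pop()->45, []
push(44) -> [44]
pop()->44, []
push(2) -> [2]
push(5) -> [2, 5]

Final stack: [2, 5]


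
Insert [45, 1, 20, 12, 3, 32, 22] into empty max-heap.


Insert 45: [45]
Insert 1: [45, 1]
Insert 20: [45, 1, 20]
Insert 12: [45, 12, 20, 1]
Insert 3: [45, 12, 20, 1, 3]
Insert 32: [45, 12, 32, 1, 3, 20]
Insert 22: [45, 12, 32, 1, 3, 20, 22]

Final heap: [45, 12, 32, 1, 3, 20, 22]


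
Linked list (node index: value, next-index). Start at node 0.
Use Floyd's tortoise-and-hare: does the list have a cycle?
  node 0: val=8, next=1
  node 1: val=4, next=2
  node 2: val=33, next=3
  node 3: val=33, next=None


Floyd's tortoise (slow, +1) and hare (fast, +2):
  init: slow=0, fast=0
  step 1: slow=1, fast=2
  step 2: fast 2->3->None, no cycle

Cycle: no


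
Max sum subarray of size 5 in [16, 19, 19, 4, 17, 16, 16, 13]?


[0:5]: 75
[1:6]: 75
[2:7]: 72
[3:8]: 66

Max: 75 at [0:5]


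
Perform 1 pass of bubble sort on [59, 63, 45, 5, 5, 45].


Initial: [59, 63, 45, 5, 5, 45]
Pass 1: [59, 45, 5, 5, 45, 63] (4 swaps)

After 1 pass: [59, 45, 5, 5, 45, 63]


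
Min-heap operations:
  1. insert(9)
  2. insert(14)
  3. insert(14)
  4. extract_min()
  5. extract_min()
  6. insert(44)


insert(9) -> [9]
insert(14) -> [9, 14]
insert(14) -> [9, 14, 14]
extract_min()->9, [14, 14]
extract_min()->14, [14]
insert(44) -> [14, 44]

Final heap: [14, 44]


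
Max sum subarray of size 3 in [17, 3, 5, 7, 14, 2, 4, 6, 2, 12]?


[0:3]: 25
[1:4]: 15
[2:5]: 26
[3:6]: 23
[4:7]: 20
[5:8]: 12
[6:9]: 12
[7:10]: 20

Max: 26 at [2:5]


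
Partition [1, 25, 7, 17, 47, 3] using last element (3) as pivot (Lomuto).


Pivot: 3
  1 <= 3: advance i (no swap)
Place pivot at 1: [1, 3, 7, 17, 47, 25]

Partitioned: [1, 3, 7, 17, 47, 25]


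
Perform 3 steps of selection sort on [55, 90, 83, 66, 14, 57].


Initial: [55, 90, 83, 66, 14, 57]
Step 1: min=14 at 4
  Swap: [14, 90, 83, 66, 55, 57]
Step 2: min=55 at 4
  Swap: [14, 55, 83, 66, 90, 57]
Step 3: min=57 at 5
  Swap: [14, 55, 57, 66, 90, 83]

After 3 steps: [14, 55, 57, 66, 90, 83]


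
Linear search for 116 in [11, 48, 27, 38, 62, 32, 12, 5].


i=0: 11!=116
i=1: 48!=116
i=2: 27!=116
i=3: 38!=116
i=4: 62!=116
i=5: 32!=116
i=6: 12!=116
i=7: 5!=116

Not found, 8 comps


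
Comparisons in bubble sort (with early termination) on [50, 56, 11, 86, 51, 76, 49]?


Algorithm: bubble sort (with early termination)
Input: [50, 56, 11, 86, 51, 76, 49]
Sorted: [11, 49, 50, 51, 56, 76, 86]

21


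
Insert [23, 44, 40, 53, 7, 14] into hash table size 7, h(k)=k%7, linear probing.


Insert 23: h=2 -> slot 2
Insert 44: h=2, 1 probes -> slot 3
Insert 40: h=5 -> slot 5
Insert 53: h=4 -> slot 4
Insert 7: h=0 -> slot 0
Insert 14: h=0, 1 probes -> slot 1

Table: [7, 14, 23, 44, 53, 40, None]


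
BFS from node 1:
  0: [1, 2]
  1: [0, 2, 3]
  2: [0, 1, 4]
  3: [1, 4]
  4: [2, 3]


Visit 1, enqueue [0, 2, 3]
Visit 0, enqueue []
Visit 2, enqueue [4]
Visit 3, enqueue []
Visit 4, enqueue []

BFS order: [1, 0, 2, 3, 4]


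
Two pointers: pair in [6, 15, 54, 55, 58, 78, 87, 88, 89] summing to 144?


lo=0(6)+hi=8(89)=95
lo=1(15)+hi=8(89)=104
lo=2(54)+hi=8(89)=143
lo=3(55)+hi=8(89)=144

Yes: 55+89=144


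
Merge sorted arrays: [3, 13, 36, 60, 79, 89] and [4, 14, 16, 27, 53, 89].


Take 3 from A
Take 4 from B
Take 13 from A
Take 14 from B
Take 16 from B
Take 27 from B
Take 36 from A
Take 53 from B
Take 60 from A
Take 79 from A
Take 89 from A

Merged: [3, 4, 13, 14, 16, 27, 36, 53, 60, 79, 89, 89]


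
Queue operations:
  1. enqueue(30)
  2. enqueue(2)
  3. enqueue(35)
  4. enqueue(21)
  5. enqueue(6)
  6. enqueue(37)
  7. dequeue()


enqueue(30) -> [30]
enqueue(2) -> [30, 2]
enqueue(35) -> [30, 2, 35]
enqueue(21) -> [30, 2, 35, 21]
enqueue(6) -> [30, 2, 35, 21, 6]
enqueue(37) -> [30, 2, 35, 21, 6, 37]
dequeue()->30, [2, 35, 21, 6, 37]

Final queue: [2, 35, 21, 6, 37]


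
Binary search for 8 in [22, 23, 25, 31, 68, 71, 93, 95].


Step 1: lo=0, hi=7, mid=3, val=31
Step 2: lo=0, hi=2, mid=1, val=23
Step 3: lo=0, hi=0, mid=0, val=22

Not found


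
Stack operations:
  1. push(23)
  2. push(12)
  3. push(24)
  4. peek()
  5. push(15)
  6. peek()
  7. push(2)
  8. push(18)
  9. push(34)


push(23) -> [23]
push(12) -> [23, 12]
push(24) -> [23, 12, 24]
peek()->24
push(15) -> [23, 12, 24, 15]
peek()->15
push(2) -> [23, 12, 24, 15, 2]
push(18) -> [23, 12, 24, 15, 2, 18]
push(34) -> [23, 12, 24, 15, 2, 18, 34]

Final stack: [23, 12, 24, 15, 2, 18, 34]


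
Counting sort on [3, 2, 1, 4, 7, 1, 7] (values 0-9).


Input: [3, 2, 1, 4, 7, 1, 7]
Counts: [0, 2, 1, 1, 1, 0, 0, 2, 0, 0]

Sorted: [1, 1, 2, 3, 4, 7, 7]


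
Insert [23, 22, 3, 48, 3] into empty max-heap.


Insert 23: [23]
Insert 22: [23, 22]
Insert 3: [23, 22, 3]
Insert 48: [48, 23, 3, 22]
Insert 3: [48, 23, 3, 22, 3]

Final heap: [48, 23, 3, 22, 3]


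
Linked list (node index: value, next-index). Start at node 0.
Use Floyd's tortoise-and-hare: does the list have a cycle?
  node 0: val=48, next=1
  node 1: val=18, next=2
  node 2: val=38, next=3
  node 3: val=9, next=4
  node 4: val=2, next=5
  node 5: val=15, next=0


Floyd's tortoise (slow, +1) and hare (fast, +2):
  init: slow=0, fast=0
  step 1: slow=1, fast=2
  step 2: slow=2, fast=4
  step 3: slow=3, fast=0
  step 4: slow=4, fast=2
  step 5: slow=5, fast=4
  step 6: slow=0, fast=0
  slow == fast at node 0: cycle detected

Cycle: yes


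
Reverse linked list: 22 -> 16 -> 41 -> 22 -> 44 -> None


Step 1: curr=22, set curr.next=prev(None) | reversed so far: 22
Step 2: curr=16, set curr.next=prev(22) | reversed so far: 16 -> 22
Step 3: curr=41, set curr.next=prev(16) | reversed so far: 41 -> 16 -> 22
Step 4: curr=22, set curr.next=prev(41) | reversed so far: 22 -> 41 -> 16 -> 22
Step 5: curr=44, set curr.next=prev(22) | reversed so far: 44 -> 22 -> 41 -> 16 -> 22

44 -> 22 -> 41 -> 16 -> 22 -> None


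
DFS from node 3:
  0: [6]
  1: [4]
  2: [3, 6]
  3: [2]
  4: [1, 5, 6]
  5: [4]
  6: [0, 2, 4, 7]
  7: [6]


Visit 3, push [2]
Visit 2, push [6]
Visit 6, push [7, 4, 0]
Visit 0, push []
Visit 4, push [5, 1]
Visit 1, push []
Visit 5, push []
Visit 7, push []

DFS order: [3, 2, 6, 0, 4, 1, 5, 7]


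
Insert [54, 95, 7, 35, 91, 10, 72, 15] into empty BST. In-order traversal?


Insert 54: root
Insert 95: R from 54
Insert 7: L from 54
Insert 35: L from 54 -> R from 7
Insert 91: R from 54 -> L from 95
Insert 10: L from 54 -> R from 7 -> L from 35
Insert 72: R from 54 -> L from 95 -> L from 91
Insert 15: L from 54 -> R from 7 -> L from 35 -> R from 10

In-order: [7, 10, 15, 35, 54, 72, 91, 95]


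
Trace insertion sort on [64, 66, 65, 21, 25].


Initial: [64, 66, 65, 21, 25]
Insert 66: [64, 66, 65, 21, 25]
Insert 65: [64, 65, 66, 21, 25]
Insert 21: [21, 64, 65, 66, 25]
Insert 25: [21, 25, 64, 65, 66]

Sorted: [21, 25, 64, 65, 66]


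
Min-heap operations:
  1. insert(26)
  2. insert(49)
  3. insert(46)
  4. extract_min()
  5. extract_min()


insert(26) -> [26]
insert(49) -> [26, 49]
insert(46) -> [26, 49, 46]
extract_min()->26, [46, 49]
extract_min()->46, [49]

Final heap: [49]


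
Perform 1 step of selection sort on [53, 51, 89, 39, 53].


Initial: [53, 51, 89, 39, 53]
Step 1: min=39 at 3
  Swap: [39, 51, 89, 53, 53]

After 1 step: [39, 51, 89, 53, 53]


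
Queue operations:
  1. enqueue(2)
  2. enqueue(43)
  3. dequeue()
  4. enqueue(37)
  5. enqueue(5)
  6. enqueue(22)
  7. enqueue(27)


enqueue(2) -> [2]
enqueue(43) -> [2, 43]
dequeue()->2, [43]
enqueue(37) -> [43, 37]
enqueue(5) -> [43, 37, 5]
enqueue(22) -> [43, 37, 5, 22]
enqueue(27) -> [43, 37, 5, 22, 27]

Final queue: [43, 37, 5, 22, 27]


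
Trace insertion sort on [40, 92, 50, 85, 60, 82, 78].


Initial: [40, 92, 50, 85, 60, 82, 78]
Insert 92: [40, 92, 50, 85, 60, 82, 78]
Insert 50: [40, 50, 92, 85, 60, 82, 78]
Insert 85: [40, 50, 85, 92, 60, 82, 78]
Insert 60: [40, 50, 60, 85, 92, 82, 78]
Insert 82: [40, 50, 60, 82, 85, 92, 78]
Insert 78: [40, 50, 60, 78, 82, 85, 92]

Sorted: [40, 50, 60, 78, 82, 85, 92]


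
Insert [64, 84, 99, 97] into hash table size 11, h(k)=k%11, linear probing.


Insert 64: h=9 -> slot 9
Insert 84: h=7 -> slot 7
Insert 99: h=0 -> slot 0
Insert 97: h=9, 1 probes -> slot 10

Table: [99, None, None, None, None, None, None, 84, None, 64, 97]


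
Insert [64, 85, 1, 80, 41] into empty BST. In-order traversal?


Insert 64: root
Insert 85: R from 64
Insert 1: L from 64
Insert 80: R from 64 -> L from 85
Insert 41: L from 64 -> R from 1

In-order: [1, 41, 64, 80, 85]


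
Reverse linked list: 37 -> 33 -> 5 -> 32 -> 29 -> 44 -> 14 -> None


Step 1: curr=37, set curr.next=prev(None) | reversed so far: 37
Step 2: curr=33, set curr.next=prev(37) | reversed so far: 33 -> 37
Step 3: curr=5, set curr.next=prev(33) | reversed so far: 5 -> 33 -> 37
Step 4: curr=32, set curr.next=prev(5) | reversed so far: 32 -> 5 -> 33 -> 37
Step 5: curr=29, set curr.next=prev(32) | reversed so far: 29 -> 32 -> 5 -> 33 -> 37
Step 6: curr=44, set curr.next=prev(29) | reversed so far: 44 -> 29 -> 32 -> 5 -> 33 -> 37
Step 7: curr=14, set curr.next=prev(44) | reversed so far: 14 -> 44 -> 29 -> 32 -> 5 -> 33 -> 37

14 -> 44 -> 29 -> 32 -> 5 -> 33 -> 37 -> None


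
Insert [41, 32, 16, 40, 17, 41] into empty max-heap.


Insert 41: [41]
Insert 32: [41, 32]
Insert 16: [41, 32, 16]
Insert 40: [41, 40, 16, 32]
Insert 17: [41, 40, 16, 32, 17]
Insert 41: [41, 40, 41, 32, 17, 16]

Final heap: [41, 40, 41, 32, 17, 16]


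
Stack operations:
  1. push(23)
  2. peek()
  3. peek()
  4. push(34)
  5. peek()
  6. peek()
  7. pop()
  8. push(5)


push(23) -> [23]
peek()->23
peek()->23
push(34) -> [23, 34]
peek()->34
peek()->34
pop()->34, [23]
push(5) -> [23, 5]

Final stack: [23, 5]


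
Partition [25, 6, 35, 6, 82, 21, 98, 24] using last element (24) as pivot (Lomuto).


Pivot: 24
  6 <= 24: swap -> [6, 25, 35, 6, 82, 21, 98, 24]
  6 <= 24: swap -> [6, 6, 35, 25, 82, 21, 98, 24]
  21 <= 24: swap -> [6, 6, 21, 25, 82, 35, 98, 24]
Place pivot at 3: [6, 6, 21, 24, 82, 35, 98, 25]

Partitioned: [6, 6, 21, 24, 82, 35, 98, 25]


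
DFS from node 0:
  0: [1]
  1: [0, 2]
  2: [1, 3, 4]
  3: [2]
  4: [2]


Visit 0, push [1]
Visit 1, push [2]
Visit 2, push [4, 3]
Visit 3, push []
Visit 4, push []

DFS order: [0, 1, 2, 3, 4]


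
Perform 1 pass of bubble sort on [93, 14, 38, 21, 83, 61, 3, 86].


Initial: [93, 14, 38, 21, 83, 61, 3, 86]
Pass 1: [14, 38, 21, 83, 61, 3, 86, 93] (7 swaps)

After 1 pass: [14, 38, 21, 83, 61, 3, 86, 93]


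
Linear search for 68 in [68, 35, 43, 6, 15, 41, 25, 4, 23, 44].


i=0: 68==68 found!

Found at 0, 1 comps


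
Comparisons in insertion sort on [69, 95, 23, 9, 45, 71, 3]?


Algorithm: insertion sort
Input: [69, 95, 23, 9, 45, 71, 3]
Sorted: [3, 9, 23, 45, 69, 71, 95]

17


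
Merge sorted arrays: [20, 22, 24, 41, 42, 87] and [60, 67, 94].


Take 20 from A
Take 22 from A
Take 24 from A
Take 41 from A
Take 42 from A
Take 60 from B
Take 67 from B
Take 87 from A

Merged: [20, 22, 24, 41, 42, 60, 67, 87, 94]


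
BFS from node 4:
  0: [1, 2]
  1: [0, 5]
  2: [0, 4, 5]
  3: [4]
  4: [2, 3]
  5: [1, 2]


Visit 4, enqueue [2, 3]
Visit 2, enqueue [0, 5]
Visit 3, enqueue []
Visit 0, enqueue [1]
Visit 5, enqueue []
Visit 1, enqueue []

BFS order: [4, 2, 3, 0, 5, 1]


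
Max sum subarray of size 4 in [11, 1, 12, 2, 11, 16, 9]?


[0:4]: 26
[1:5]: 26
[2:6]: 41
[3:7]: 38

Max: 41 at [2:6]


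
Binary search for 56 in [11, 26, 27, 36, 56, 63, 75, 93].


Step 1: lo=0, hi=7, mid=3, val=36
Step 2: lo=4, hi=7, mid=5, val=63
Step 3: lo=4, hi=4, mid=4, val=56

Found at index 4


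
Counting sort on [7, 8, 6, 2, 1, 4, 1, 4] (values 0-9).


Input: [7, 8, 6, 2, 1, 4, 1, 4]
Counts: [0, 2, 1, 0, 2, 0, 1, 1, 1, 0]

Sorted: [1, 1, 2, 4, 4, 6, 7, 8]


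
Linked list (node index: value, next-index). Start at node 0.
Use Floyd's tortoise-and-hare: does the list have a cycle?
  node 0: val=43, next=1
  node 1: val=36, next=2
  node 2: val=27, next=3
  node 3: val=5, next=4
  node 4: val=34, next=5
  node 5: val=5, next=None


Floyd's tortoise (slow, +1) and hare (fast, +2):
  init: slow=0, fast=0
  step 1: slow=1, fast=2
  step 2: slow=2, fast=4
  step 3: fast 4->5->None, no cycle

Cycle: no


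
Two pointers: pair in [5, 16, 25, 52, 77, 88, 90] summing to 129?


lo=0(5)+hi=6(90)=95
lo=1(16)+hi=6(90)=106
lo=2(25)+hi=6(90)=115
lo=3(52)+hi=6(90)=142
lo=3(52)+hi=5(88)=140
lo=3(52)+hi=4(77)=129

Yes: 52+77=129


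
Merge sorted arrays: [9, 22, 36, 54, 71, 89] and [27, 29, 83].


Take 9 from A
Take 22 from A
Take 27 from B
Take 29 from B
Take 36 from A
Take 54 from A
Take 71 from A
Take 83 from B

Merged: [9, 22, 27, 29, 36, 54, 71, 83, 89]


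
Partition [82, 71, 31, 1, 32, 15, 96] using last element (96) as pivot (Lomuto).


Pivot: 96
  82 <= 96: advance i (no swap)
  71 <= 96: advance i (no swap)
  31 <= 96: advance i (no swap)
  1 <= 96: advance i (no swap)
  32 <= 96: advance i (no swap)
  15 <= 96: advance i (no swap)
Place pivot at 6: [82, 71, 31, 1, 32, 15, 96]

Partitioned: [82, 71, 31, 1, 32, 15, 96]


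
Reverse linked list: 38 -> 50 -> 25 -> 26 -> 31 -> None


Step 1: curr=38, set curr.next=prev(None) | reversed so far: 38
Step 2: curr=50, set curr.next=prev(38) | reversed so far: 50 -> 38
Step 3: curr=25, set curr.next=prev(50) | reversed so far: 25 -> 50 -> 38
Step 4: curr=26, set curr.next=prev(25) | reversed so far: 26 -> 25 -> 50 -> 38
Step 5: curr=31, set curr.next=prev(26) | reversed so far: 31 -> 26 -> 25 -> 50 -> 38

31 -> 26 -> 25 -> 50 -> 38 -> None


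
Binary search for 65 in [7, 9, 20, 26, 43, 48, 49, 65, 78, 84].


Step 1: lo=0, hi=9, mid=4, val=43
Step 2: lo=5, hi=9, mid=7, val=65

Found at index 7


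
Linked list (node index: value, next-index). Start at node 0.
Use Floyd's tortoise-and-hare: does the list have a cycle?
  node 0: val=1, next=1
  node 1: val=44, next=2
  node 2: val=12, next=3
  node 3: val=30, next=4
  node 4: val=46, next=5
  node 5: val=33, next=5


Floyd's tortoise (slow, +1) and hare (fast, +2):
  init: slow=0, fast=0
  step 1: slow=1, fast=2
  step 2: slow=2, fast=4
  step 3: slow=3, fast=5
  step 4: slow=4, fast=5
  step 5: slow=5, fast=5
  slow == fast at node 5: cycle detected

Cycle: yes


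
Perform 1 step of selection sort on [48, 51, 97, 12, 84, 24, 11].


Initial: [48, 51, 97, 12, 84, 24, 11]
Step 1: min=11 at 6
  Swap: [11, 51, 97, 12, 84, 24, 48]

After 1 step: [11, 51, 97, 12, 84, 24, 48]


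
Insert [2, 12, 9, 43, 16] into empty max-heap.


Insert 2: [2]
Insert 12: [12, 2]
Insert 9: [12, 2, 9]
Insert 43: [43, 12, 9, 2]
Insert 16: [43, 16, 9, 2, 12]

Final heap: [43, 16, 9, 2, 12]


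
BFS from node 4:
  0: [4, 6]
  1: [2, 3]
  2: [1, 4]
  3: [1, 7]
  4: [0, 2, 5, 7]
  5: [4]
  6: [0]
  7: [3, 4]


Visit 4, enqueue [0, 2, 5, 7]
Visit 0, enqueue [6]
Visit 2, enqueue [1]
Visit 5, enqueue []
Visit 7, enqueue [3]
Visit 6, enqueue []
Visit 1, enqueue []
Visit 3, enqueue []

BFS order: [4, 0, 2, 5, 7, 6, 1, 3]


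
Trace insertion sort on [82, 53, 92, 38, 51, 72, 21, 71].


Initial: [82, 53, 92, 38, 51, 72, 21, 71]
Insert 53: [53, 82, 92, 38, 51, 72, 21, 71]
Insert 92: [53, 82, 92, 38, 51, 72, 21, 71]
Insert 38: [38, 53, 82, 92, 51, 72, 21, 71]
Insert 51: [38, 51, 53, 82, 92, 72, 21, 71]
Insert 72: [38, 51, 53, 72, 82, 92, 21, 71]
Insert 21: [21, 38, 51, 53, 72, 82, 92, 71]
Insert 71: [21, 38, 51, 53, 71, 72, 82, 92]

Sorted: [21, 38, 51, 53, 71, 72, 82, 92]


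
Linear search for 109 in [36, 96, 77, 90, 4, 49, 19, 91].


i=0: 36!=109
i=1: 96!=109
i=2: 77!=109
i=3: 90!=109
i=4: 4!=109
i=5: 49!=109
i=6: 19!=109
i=7: 91!=109

Not found, 8 comps


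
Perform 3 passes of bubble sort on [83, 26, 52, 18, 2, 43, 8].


Initial: [83, 26, 52, 18, 2, 43, 8]
Pass 1: [26, 52, 18, 2, 43, 8, 83] (6 swaps)
Pass 2: [26, 18, 2, 43, 8, 52, 83] (4 swaps)
Pass 3: [18, 2, 26, 8, 43, 52, 83] (3 swaps)

After 3 passes: [18, 2, 26, 8, 43, 52, 83]


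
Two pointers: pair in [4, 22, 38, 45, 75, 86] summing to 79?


lo=0(4)+hi=5(86)=90
lo=0(4)+hi=4(75)=79

Yes: 4+75=79


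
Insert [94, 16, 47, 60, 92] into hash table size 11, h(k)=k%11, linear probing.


Insert 94: h=6 -> slot 6
Insert 16: h=5 -> slot 5
Insert 47: h=3 -> slot 3
Insert 60: h=5, 2 probes -> slot 7
Insert 92: h=4 -> slot 4

Table: [None, None, None, 47, 92, 16, 94, 60, None, None, None]


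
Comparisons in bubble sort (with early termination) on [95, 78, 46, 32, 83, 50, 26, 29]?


Algorithm: bubble sort (with early termination)
Input: [95, 78, 46, 32, 83, 50, 26, 29]
Sorted: [26, 29, 32, 46, 50, 78, 83, 95]

28


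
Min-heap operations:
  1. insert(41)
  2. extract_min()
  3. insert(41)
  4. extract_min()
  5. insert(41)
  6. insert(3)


insert(41) -> [41]
extract_min()->41, []
insert(41) -> [41]
extract_min()->41, []
insert(41) -> [41]
insert(3) -> [3, 41]

Final heap: [3, 41]


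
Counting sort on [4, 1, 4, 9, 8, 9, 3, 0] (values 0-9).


Input: [4, 1, 4, 9, 8, 9, 3, 0]
Counts: [1, 1, 0, 1, 2, 0, 0, 0, 1, 2]

Sorted: [0, 1, 3, 4, 4, 8, 9, 9]


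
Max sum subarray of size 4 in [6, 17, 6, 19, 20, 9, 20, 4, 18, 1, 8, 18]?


[0:4]: 48
[1:5]: 62
[2:6]: 54
[3:7]: 68
[4:8]: 53
[5:9]: 51
[6:10]: 43
[7:11]: 31
[8:12]: 45

Max: 68 at [3:7]


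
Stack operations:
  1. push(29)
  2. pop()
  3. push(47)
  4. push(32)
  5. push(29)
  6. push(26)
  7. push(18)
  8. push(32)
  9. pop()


push(29) -> [29]
pop()->29, []
push(47) -> [47]
push(32) -> [47, 32]
push(29) -> [47, 32, 29]
push(26) -> [47, 32, 29, 26]
push(18) -> [47, 32, 29, 26, 18]
push(32) -> [47, 32, 29, 26, 18, 32]
pop()->32, [47, 32, 29, 26, 18]

Final stack: [47, 32, 29, 26, 18]


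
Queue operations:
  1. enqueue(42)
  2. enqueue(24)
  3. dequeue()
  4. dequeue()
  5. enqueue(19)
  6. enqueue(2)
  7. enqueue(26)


enqueue(42) -> [42]
enqueue(24) -> [42, 24]
dequeue()->42, [24]
dequeue()->24, []
enqueue(19) -> [19]
enqueue(2) -> [19, 2]
enqueue(26) -> [19, 2, 26]

Final queue: [19, 2, 26]


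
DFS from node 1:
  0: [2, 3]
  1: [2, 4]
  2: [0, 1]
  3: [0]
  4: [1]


Visit 1, push [4, 2]
Visit 2, push [0]
Visit 0, push [3]
Visit 3, push []
Visit 4, push []

DFS order: [1, 2, 0, 3, 4]


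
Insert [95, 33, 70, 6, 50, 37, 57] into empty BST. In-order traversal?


Insert 95: root
Insert 33: L from 95
Insert 70: L from 95 -> R from 33
Insert 6: L from 95 -> L from 33
Insert 50: L from 95 -> R from 33 -> L from 70
Insert 37: L from 95 -> R from 33 -> L from 70 -> L from 50
Insert 57: L from 95 -> R from 33 -> L from 70 -> R from 50

In-order: [6, 33, 37, 50, 57, 70, 95]


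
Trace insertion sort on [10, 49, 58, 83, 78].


Initial: [10, 49, 58, 83, 78]
Insert 49: [10, 49, 58, 83, 78]
Insert 58: [10, 49, 58, 83, 78]
Insert 83: [10, 49, 58, 83, 78]
Insert 78: [10, 49, 58, 78, 83]

Sorted: [10, 49, 58, 78, 83]


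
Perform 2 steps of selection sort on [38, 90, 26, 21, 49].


Initial: [38, 90, 26, 21, 49]
Step 1: min=21 at 3
  Swap: [21, 90, 26, 38, 49]
Step 2: min=26 at 2
  Swap: [21, 26, 90, 38, 49]

After 2 steps: [21, 26, 90, 38, 49]


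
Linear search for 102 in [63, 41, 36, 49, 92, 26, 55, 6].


i=0: 63!=102
i=1: 41!=102
i=2: 36!=102
i=3: 49!=102
i=4: 92!=102
i=5: 26!=102
i=6: 55!=102
i=7: 6!=102

Not found, 8 comps


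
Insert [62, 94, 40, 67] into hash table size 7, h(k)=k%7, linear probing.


Insert 62: h=6 -> slot 6
Insert 94: h=3 -> slot 3
Insert 40: h=5 -> slot 5
Insert 67: h=4 -> slot 4

Table: [None, None, None, 94, 67, 40, 62]


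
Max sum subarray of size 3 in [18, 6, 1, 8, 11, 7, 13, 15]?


[0:3]: 25
[1:4]: 15
[2:5]: 20
[3:6]: 26
[4:7]: 31
[5:8]: 35

Max: 35 at [5:8]


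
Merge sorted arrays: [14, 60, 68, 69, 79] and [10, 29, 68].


Take 10 from B
Take 14 from A
Take 29 from B
Take 60 from A
Take 68 from A
Take 68 from B

Merged: [10, 14, 29, 60, 68, 68, 69, 79]


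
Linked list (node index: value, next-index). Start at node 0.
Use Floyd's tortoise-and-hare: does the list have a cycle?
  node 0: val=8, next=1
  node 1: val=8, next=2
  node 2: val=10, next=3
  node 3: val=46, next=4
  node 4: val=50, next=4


Floyd's tortoise (slow, +1) and hare (fast, +2):
  init: slow=0, fast=0
  step 1: slow=1, fast=2
  step 2: slow=2, fast=4
  step 3: slow=3, fast=4
  step 4: slow=4, fast=4
  slow == fast at node 4: cycle detected

Cycle: yes


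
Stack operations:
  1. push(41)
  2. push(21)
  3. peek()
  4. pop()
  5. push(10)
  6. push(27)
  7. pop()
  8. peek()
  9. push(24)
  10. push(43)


push(41) -> [41]
push(21) -> [41, 21]
peek()->21
pop()->21, [41]
push(10) -> [41, 10]
push(27) -> [41, 10, 27]
pop()->27, [41, 10]
peek()->10
push(24) -> [41, 10, 24]
push(43) -> [41, 10, 24, 43]

Final stack: [41, 10, 24, 43]


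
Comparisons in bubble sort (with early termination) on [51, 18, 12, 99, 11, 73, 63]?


Algorithm: bubble sort (with early termination)
Input: [51, 18, 12, 99, 11, 73, 63]
Sorted: [11, 12, 18, 51, 63, 73, 99]

20


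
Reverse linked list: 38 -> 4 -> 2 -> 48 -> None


Step 1: curr=38, set curr.next=prev(None) | reversed so far: 38
Step 2: curr=4, set curr.next=prev(38) | reversed so far: 4 -> 38
Step 3: curr=2, set curr.next=prev(4) | reversed so far: 2 -> 4 -> 38
Step 4: curr=48, set curr.next=prev(2) | reversed so far: 48 -> 2 -> 4 -> 38

48 -> 2 -> 4 -> 38 -> None


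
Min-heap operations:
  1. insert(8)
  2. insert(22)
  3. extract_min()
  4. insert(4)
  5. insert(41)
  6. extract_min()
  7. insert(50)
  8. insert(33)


insert(8) -> [8]
insert(22) -> [8, 22]
extract_min()->8, [22]
insert(4) -> [4, 22]
insert(41) -> [4, 22, 41]
extract_min()->4, [22, 41]
insert(50) -> [22, 41, 50]
insert(33) -> [22, 33, 50, 41]

Final heap: [22, 33, 50, 41]


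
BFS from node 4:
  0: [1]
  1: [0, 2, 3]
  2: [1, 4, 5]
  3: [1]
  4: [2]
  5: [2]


Visit 4, enqueue [2]
Visit 2, enqueue [1, 5]
Visit 1, enqueue [0, 3]
Visit 5, enqueue []
Visit 0, enqueue []
Visit 3, enqueue []

BFS order: [4, 2, 1, 5, 0, 3]


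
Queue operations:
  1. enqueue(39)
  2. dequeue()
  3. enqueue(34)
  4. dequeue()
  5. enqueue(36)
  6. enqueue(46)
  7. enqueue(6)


enqueue(39) -> [39]
dequeue()->39, []
enqueue(34) -> [34]
dequeue()->34, []
enqueue(36) -> [36]
enqueue(46) -> [36, 46]
enqueue(6) -> [36, 46, 6]

Final queue: [36, 46, 6]


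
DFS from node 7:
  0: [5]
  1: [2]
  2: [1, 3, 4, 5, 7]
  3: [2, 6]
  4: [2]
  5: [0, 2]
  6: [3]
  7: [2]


Visit 7, push [2]
Visit 2, push [5, 4, 3, 1]
Visit 1, push []
Visit 3, push [6]
Visit 6, push []
Visit 4, push []
Visit 5, push [0]
Visit 0, push []

DFS order: [7, 2, 1, 3, 6, 4, 5, 0]


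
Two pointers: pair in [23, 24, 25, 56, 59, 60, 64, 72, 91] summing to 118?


lo=0(23)+hi=8(91)=114
lo=1(24)+hi=8(91)=115
lo=2(25)+hi=8(91)=116
lo=3(56)+hi=8(91)=147
lo=3(56)+hi=7(72)=128
lo=3(56)+hi=6(64)=120
lo=3(56)+hi=5(60)=116
lo=4(59)+hi=5(60)=119

No pair found


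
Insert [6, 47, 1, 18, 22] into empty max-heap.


Insert 6: [6]
Insert 47: [47, 6]
Insert 1: [47, 6, 1]
Insert 18: [47, 18, 1, 6]
Insert 22: [47, 22, 1, 6, 18]

Final heap: [47, 22, 1, 6, 18]


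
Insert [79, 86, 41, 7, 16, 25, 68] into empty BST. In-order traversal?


Insert 79: root
Insert 86: R from 79
Insert 41: L from 79
Insert 7: L from 79 -> L from 41
Insert 16: L from 79 -> L from 41 -> R from 7
Insert 25: L from 79 -> L from 41 -> R from 7 -> R from 16
Insert 68: L from 79 -> R from 41

In-order: [7, 16, 25, 41, 68, 79, 86]


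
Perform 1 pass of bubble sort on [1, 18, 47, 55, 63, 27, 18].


Initial: [1, 18, 47, 55, 63, 27, 18]
Pass 1: [1, 18, 47, 55, 27, 18, 63] (2 swaps)

After 1 pass: [1, 18, 47, 55, 27, 18, 63]


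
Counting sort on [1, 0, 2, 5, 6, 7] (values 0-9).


Input: [1, 0, 2, 5, 6, 7]
Counts: [1, 1, 1, 0, 0, 1, 1, 1, 0, 0]

Sorted: [0, 1, 2, 5, 6, 7]


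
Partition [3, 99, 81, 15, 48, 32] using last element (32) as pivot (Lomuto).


Pivot: 32
  3 <= 32: advance i (no swap)
  15 <= 32: swap -> [3, 15, 81, 99, 48, 32]
Place pivot at 2: [3, 15, 32, 99, 48, 81]

Partitioned: [3, 15, 32, 99, 48, 81]


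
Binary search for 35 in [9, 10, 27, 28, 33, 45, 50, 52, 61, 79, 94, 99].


Step 1: lo=0, hi=11, mid=5, val=45
Step 2: lo=0, hi=4, mid=2, val=27
Step 3: lo=3, hi=4, mid=3, val=28
Step 4: lo=4, hi=4, mid=4, val=33

Not found


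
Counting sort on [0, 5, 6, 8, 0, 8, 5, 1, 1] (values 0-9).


Input: [0, 5, 6, 8, 0, 8, 5, 1, 1]
Counts: [2, 2, 0, 0, 0, 2, 1, 0, 2, 0]

Sorted: [0, 0, 1, 1, 5, 5, 6, 8, 8]


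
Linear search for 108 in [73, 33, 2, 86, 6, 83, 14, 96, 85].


i=0: 73!=108
i=1: 33!=108
i=2: 2!=108
i=3: 86!=108
i=4: 6!=108
i=5: 83!=108
i=6: 14!=108
i=7: 96!=108
i=8: 85!=108

Not found, 9 comps


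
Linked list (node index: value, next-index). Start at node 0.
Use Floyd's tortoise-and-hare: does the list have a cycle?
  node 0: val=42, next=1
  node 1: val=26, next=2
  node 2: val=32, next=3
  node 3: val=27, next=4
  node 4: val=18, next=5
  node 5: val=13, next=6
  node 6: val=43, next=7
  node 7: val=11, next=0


Floyd's tortoise (slow, +1) and hare (fast, +2):
  init: slow=0, fast=0
  step 1: slow=1, fast=2
  step 2: slow=2, fast=4
  step 3: slow=3, fast=6
  step 4: slow=4, fast=0
  step 5: slow=5, fast=2
  step 6: slow=6, fast=4
  step 7: slow=7, fast=6
  step 8: slow=0, fast=0
  slow == fast at node 0: cycle detected

Cycle: yes


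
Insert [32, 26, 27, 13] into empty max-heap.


Insert 32: [32]
Insert 26: [32, 26]
Insert 27: [32, 26, 27]
Insert 13: [32, 26, 27, 13]

Final heap: [32, 26, 27, 13]


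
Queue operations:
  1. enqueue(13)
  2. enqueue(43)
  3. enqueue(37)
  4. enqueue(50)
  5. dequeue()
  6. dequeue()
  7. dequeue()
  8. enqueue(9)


enqueue(13) -> [13]
enqueue(43) -> [13, 43]
enqueue(37) -> [13, 43, 37]
enqueue(50) -> [13, 43, 37, 50]
dequeue()->13, [43, 37, 50]
dequeue()->43, [37, 50]
dequeue()->37, [50]
enqueue(9) -> [50, 9]

Final queue: [50, 9]


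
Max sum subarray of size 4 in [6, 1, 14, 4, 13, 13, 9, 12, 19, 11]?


[0:4]: 25
[1:5]: 32
[2:6]: 44
[3:7]: 39
[4:8]: 47
[5:9]: 53
[6:10]: 51

Max: 53 at [5:9]


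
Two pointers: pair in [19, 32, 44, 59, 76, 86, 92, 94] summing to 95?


lo=0(19)+hi=7(94)=113
lo=0(19)+hi=6(92)=111
lo=0(19)+hi=5(86)=105
lo=0(19)+hi=4(76)=95

Yes: 19+76=95


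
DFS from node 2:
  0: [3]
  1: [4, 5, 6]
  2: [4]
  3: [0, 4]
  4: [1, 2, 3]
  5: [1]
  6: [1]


Visit 2, push [4]
Visit 4, push [3, 1]
Visit 1, push [6, 5]
Visit 5, push []
Visit 6, push []
Visit 3, push [0]
Visit 0, push []

DFS order: [2, 4, 1, 5, 6, 3, 0]


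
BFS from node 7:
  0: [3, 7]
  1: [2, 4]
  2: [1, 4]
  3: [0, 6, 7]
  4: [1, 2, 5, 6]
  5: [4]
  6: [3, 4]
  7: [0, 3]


Visit 7, enqueue [0, 3]
Visit 0, enqueue []
Visit 3, enqueue [6]
Visit 6, enqueue [4]
Visit 4, enqueue [1, 2, 5]
Visit 1, enqueue []
Visit 2, enqueue []
Visit 5, enqueue []

BFS order: [7, 0, 3, 6, 4, 1, 2, 5]


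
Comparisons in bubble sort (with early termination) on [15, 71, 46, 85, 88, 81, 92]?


Algorithm: bubble sort (with early termination)
Input: [15, 71, 46, 85, 88, 81, 92]
Sorted: [15, 46, 71, 81, 85, 88, 92]

15


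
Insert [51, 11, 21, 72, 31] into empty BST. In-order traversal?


Insert 51: root
Insert 11: L from 51
Insert 21: L from 51 -> R from 11
Insert 72: R from 51
Insert 31: L from 51 -> R from 11 -> R from 21

In-order: [11, 21, 31, 51, 72]


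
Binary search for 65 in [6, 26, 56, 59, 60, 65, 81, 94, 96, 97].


Step 1: lo=0, hi=9, mid=4, val=60
Step 2: lo=5, hi=9, mid=7, val=94
Step 3: lo=5, hi=6, mid=5, val=65

Found at index 5


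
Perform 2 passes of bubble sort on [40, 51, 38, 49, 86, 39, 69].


Initial: [40, 51, 38, 49, 86, 39, 69]
Pass 1: [40, 38, 49, 51, 39, 69, 86] (4 swaps)
Pass 2: [38, 40, 49, 39, 51, 69, 86] (2 swaps)

After 2 passes: [38, 40, 49, 39, 51, 69, 86]


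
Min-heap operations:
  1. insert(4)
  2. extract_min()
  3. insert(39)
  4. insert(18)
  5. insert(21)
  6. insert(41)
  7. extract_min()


insert(4) -> [4]
extract_min()->4, []
insert(39) -> [39]
insert(18) -> [18, 39]
insert(21) -> [18, 39, 21]
insert(41) -> [18, 39, 21, 41]
extract_min()->18, [21, 39, 41]

Final heap: [21, 39, 41]


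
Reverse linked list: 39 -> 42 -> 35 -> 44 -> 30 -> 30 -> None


Step 1: curr=39, set curr.next=prev(None) | reversed so far: 39
Step 2: curr=42, set curr.next=prev(39) | reversed so far: 42 -> 39
Step 3: curr=35, set curr.next=prev(42) | reversed so far: 35 -> 42 -> 39
Step 4: curr=44, set curr.next=prev(35) | reversed so far: 44 -> 35 -> 42 -> 39
Step 5: curr=30, set curr.next=prev(44) | reversed so far: 30 -> 44 -> 35 -> 42 -> 39
Step 6: curr=30, set curr.next=prev(30) | reversed so far: 30 -> 30 -> 44 -> 35 -> 42 -> 39

30 -> 30 -> 44 -> 35 -> 42 -> 39 -> None


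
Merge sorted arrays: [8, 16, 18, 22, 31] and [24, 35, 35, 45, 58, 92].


Take 8 from A
Take 16 from A
Take 18 from A
Take 22 from A
Take 24 from B
Take 31 from A

Merged: [8, 16, 18, 22, 24, 31, 35, 35, 45, 58, 92]


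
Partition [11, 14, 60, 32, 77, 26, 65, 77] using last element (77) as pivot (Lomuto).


Pivot: 77
  11 <= 77: advance i (no swap)
  14 <= 77: advance i (no swap)
  60 <= 77: advance i (no swap)
  32 <= 77: advance i (no swap)
  77 <= 77: advance i (no swap)
  26 <= 77: advance i (no swap)
  65 <= 77: advance i (no swap)
Place pivot at 7: [11, 14, 60, 32, 77, 26, 65, 77]

Partitioned: [11, 14, 60, 32, 77, 26, 65, 77]


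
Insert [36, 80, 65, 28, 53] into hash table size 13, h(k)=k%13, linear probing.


Insert 36: h=10 -> slot 10
Insert 80: h=2 -> slot 2
Insert 65: h=0 -> slot 0
Insert 28: h=2, 1 probes -> slot 3
Insert 53: h=1 -> slot 1

Table: [65, 53, 80, 28, None, None, None, None, None, None, 36, None, None]


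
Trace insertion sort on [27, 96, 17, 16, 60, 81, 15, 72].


Initial: [27, 96, 17, 16, 60, 81, 15, 72]
Insert 96: [27, 96, 17, 16, 60, 81, 15, 72]
Insert 17: [17, 27, 96, 16, 60, 81, 15, 72]
Insert 16: [16, 17, 27, 96, 60, 81, 15, 72]
Insert 60: [16, 17, 27, 60, 96, 81, 15, 72]
Insert 81: [16, 17, 27, 60, 81, 96, 15, 72]
Insert 15: [15, 16, 17, 27, 60, 81, 96, 72]
Insert 72: [15, 16, 17, 27, 60, 72, 81, 96]

Sorted: [15, 16, 17, 27, 60, 72, 81, 96]


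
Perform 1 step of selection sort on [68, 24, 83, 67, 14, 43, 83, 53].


Initial: [68, 24, 83, 67, 14, 43, 83, 53]
Step 1: min=14 at 4
  Swap: [14, 24, 83, 67, 68, 43, 83, 53]

After 1 step: [14, 24, 83, 67, 68, 43, 83, 53]


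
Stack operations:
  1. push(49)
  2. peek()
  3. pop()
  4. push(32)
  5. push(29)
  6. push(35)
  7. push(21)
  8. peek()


push(49) -> [49]
peek()->49
pop()->49, []
push(32) -> [32]
push(29) -> [32, 29]
push(35) -> [32, 29, 35]
push(21) -> [32, 29, 35, 21]
peek()->21

Final stack: [32, 29, 35, 21]


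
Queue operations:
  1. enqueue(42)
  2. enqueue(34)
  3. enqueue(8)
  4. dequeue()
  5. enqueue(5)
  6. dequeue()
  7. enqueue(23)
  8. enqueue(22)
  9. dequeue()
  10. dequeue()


enqueue(42) -> [42]
enqueue(34) -> [42, 34]
enqueue(8) -> [42, 34, 8]
dequeue()->42, [34, 8]
enqueue(5) -> [34, 8, 5]
dequeue()->34, [8, 5]
enqueue(23) -> [8, 5, 23]
enqueue(22) -> [8, 5, 23, 22]
dequeue()->8, [5, 23, 22]
dequeue()->5, [23, 22]

Final queue: [23, 22]
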